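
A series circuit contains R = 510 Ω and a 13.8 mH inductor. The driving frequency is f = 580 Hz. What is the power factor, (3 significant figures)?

ω = 2πf = 3644 rad/s
X_L = ωL = 50.3 Ω
Z = 510 + j50.3 Ω
|Z| = √(510² + 50.3²) = 512 Ω
∠Z = arctan(50.3/510) = 5.63°
cos φ = cos(5.63°) = 0.995

0.995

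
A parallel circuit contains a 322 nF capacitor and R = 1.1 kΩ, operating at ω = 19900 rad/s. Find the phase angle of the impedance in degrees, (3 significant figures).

-81.9°

X_C = 1/(ωC) = 156 Ω
Parallel: admittances add. Y = 1/R + jωC
Y = (0.000909 + j0.00641) S
|Y| = 0.00647 S → |Z| = 1/|Y| = 155 Ω, ∠Z = −∠Y = -81.9°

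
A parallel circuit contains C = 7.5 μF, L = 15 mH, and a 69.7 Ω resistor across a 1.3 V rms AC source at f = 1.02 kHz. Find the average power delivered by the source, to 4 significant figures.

24.25 mW

ω = 2πf = 6409 rad/s
X_L = ωL = 96.13 Ω
X_C = 1/(ωC) = 20.80 Ω
Parallel: admittances add. Y = 1/R + 1/(jωL) + jωC
Y = (0.01435 + j0.03766) S
|Y| = 0.04030 S → |Z| = 1/|Y| = 24.81 Ω, ∠Z = −∠Y = -69.15°
I = V/|Z| = 52.40 mA
P = VI cos φ = 1.3 × 0.05240 × cos(-69.15°) = 24.25 mW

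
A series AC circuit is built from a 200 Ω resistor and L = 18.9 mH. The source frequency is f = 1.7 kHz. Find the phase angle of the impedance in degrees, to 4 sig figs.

45.27°

ω = 2πf = 10680 rad/s
X_L = ωL = 201.9 Ω
Z = 200.0 + j201.9 Ω
|Z| = √(200.0² + 201.9²) = 284.2 Ω
∠Z = arctan(201.9/200.0) = 45.27°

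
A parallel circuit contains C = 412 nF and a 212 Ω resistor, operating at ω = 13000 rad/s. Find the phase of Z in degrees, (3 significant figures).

-48.6°

X_C = 1/(ωC) = 187 Ω
Parallel: admittances add. Y = 1/R + jωC
Y = (0.00472 + j0.00536) S
|Y| = 0.00714 S → |Z| = 1/|Y| = 140 Ω, ∠Z = −∠Y = -48.6°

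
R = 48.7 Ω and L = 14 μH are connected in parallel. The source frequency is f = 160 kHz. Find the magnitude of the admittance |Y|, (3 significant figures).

74.0 mS

ω = 2πf = 1.005e+06 rad/s
X_L = ωL = 14.1 Ω
Parallel: admittances add. Y = 1/R + 1/(jωL)
Y = (0.0205 − j0.0711) S
|Y| = 0.0740 S → |Z| = 1/|Y| = 13.5 Ω, ∠Z = −∠Y = 73.9°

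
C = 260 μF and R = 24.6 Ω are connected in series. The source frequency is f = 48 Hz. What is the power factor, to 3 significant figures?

ω = 2πf = 301.6 rad/s
X_C = 1/(ωC) = 12.8 Ω
Z = 24.6 − j12.8 Ω
|Z| = √(24.6² + 12.8²) = 27.7 Ω
∠Z = arctan(-12.8/24.6) = -27.4°
cos φ = cos(-27.4°) = 0.888

0.888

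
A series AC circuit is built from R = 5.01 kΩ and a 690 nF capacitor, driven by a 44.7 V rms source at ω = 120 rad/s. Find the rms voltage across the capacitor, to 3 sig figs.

41.3 V

X_C = 1/(ωC) = 12100 Ω
Z = 5010 − j12100 Ω
|Z| = √(5010² + 12100²) = 13100 Ω
I = V/|Z| = 3.42 mA
V_C = I·|Z_C| = 0.00342 × 12100 = 41.3 V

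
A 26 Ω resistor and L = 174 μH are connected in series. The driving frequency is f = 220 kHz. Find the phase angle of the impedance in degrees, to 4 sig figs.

ω = 2πf = 1.382e+06 rad/s
X_L = ωL = 240.5 Ω
Z = 26.00 + j240.5 Ω
|Z| = √(26.00² + 240.5²) = 241.9 Ω
∠Z = arctan(240.5/26.00) = 83.83°

83.83°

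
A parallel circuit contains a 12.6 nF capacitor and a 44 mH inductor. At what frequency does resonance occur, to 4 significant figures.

ω₀ = 1/√(LC) = 1/√(0.044 × 1.26e-08) = 42470 rad/s
f₀ = ω₀/(2π) = 6.759 kHz

6.759 kHz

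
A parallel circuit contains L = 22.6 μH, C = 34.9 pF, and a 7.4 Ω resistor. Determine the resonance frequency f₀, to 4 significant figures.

ω₀ = 1/√(LC) = 1/√(2.26e-05 × 3.49e-11) = 3.561e+07 rad/s
f₀ = ω₀/(2π) = 5.667 MHz

5.667 MHz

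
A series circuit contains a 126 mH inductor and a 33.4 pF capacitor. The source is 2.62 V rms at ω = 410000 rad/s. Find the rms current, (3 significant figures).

X_L = ωL = 51700 Ω
X_C = 1/(ωC) = 73000 Ω
Net reactance X = X_L − X_C = -21400 Ω
Z = − j21400 Ω
|Z| = √(0² + 21400²) = 21400 Ω
I = V/|Z| = 2.62/21400 = 123 μA

123 μA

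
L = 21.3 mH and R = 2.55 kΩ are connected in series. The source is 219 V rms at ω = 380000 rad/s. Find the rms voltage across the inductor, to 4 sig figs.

X_L = ωL = 8094 Ω
Z = 2550 + j8094 Ω
|Z| = √(2550² + 8094²) = 8486 Ω
I = V/|Z| = 25.81 mA
V_L = I·|Z_L| = 0.02581 × 8094 = 208.9 V

208.9 V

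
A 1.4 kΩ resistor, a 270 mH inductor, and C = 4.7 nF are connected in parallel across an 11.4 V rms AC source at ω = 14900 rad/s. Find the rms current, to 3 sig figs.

8.39 mA

X_L = ωL = 4020 Ω
X_C = 1/(ωC) = 14300 Ω
Parallel: admittances add. Y = 1/R + 1/(jωL) + jωC
Y = (0.000714 − j0.000179) S
|Y| = 0.000736 S → |Z| = 1/|Y| = 1360 Ω, ∠Z = −∠Y = 14.0°
I = V/|Z| = 11.4/1360 = 8.39 mA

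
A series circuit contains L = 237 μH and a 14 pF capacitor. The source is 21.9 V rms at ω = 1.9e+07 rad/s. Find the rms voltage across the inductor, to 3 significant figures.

X_L = ωL = 4500 Ω
X_C = 1/(ωC) = 3760 Ω
Net reactance X = X_L − X_C = 744 Ω
Z = j744 Ω
|Z| = √(0² + 744²) = 744 Ω
I = V/|Z| = 29.5 mA
V_L = I·|Z_L| = 0.0295 × 4500 = 133 V

133 V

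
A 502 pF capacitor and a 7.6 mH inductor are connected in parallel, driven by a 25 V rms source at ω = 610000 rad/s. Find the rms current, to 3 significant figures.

2.26 mA

X_L = ωL = 4640 Ω
X_C = 1/(ωC) = 3270 Ω
Parallel: admittances add. Y = 1/(jωL) + jωC
Y = (0 + j9.05e-05) S
|Y| = 9.05e-05 S → |Z| = 1/|Y| = 11000 Ω, ∠Z = −∠Y = -90.0°
I = V/|Z| = 25/11000 = 2.26 mA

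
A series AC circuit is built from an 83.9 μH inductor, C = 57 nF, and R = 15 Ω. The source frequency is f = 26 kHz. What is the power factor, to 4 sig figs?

0.1581

ω = 2πf = 163400 rad/s
X_L = ωL = 13.71 Ω
X_C = 1/(ωC) = 107.4 Ω
Net reactance X = X_L − X_C = -93.69 Ω
Z = 15.00 − j93.69 Ω
|Z| = √(15.00² + 93.69²) = 94.88 Ω
∠Z = arctan(-93.69/15.00) = -80.90°
cos φ = cos(-80.90°) = 0.1581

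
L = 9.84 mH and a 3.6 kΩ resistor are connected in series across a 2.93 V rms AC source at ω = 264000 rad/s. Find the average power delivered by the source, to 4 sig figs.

X_L = ωL = 2598 Ω
Z = 3600 + j2598 Ω
|Z| = √(3600² + 2598²) = 4439 Ω
∠Z = arctan(2598/3600) = 35.81°
I = V/|Z| = 660.0 μA
P = VI cos φ = 2.93 × 0.0006600 × cos(35.81°) = 1.568 mW

1.568 mW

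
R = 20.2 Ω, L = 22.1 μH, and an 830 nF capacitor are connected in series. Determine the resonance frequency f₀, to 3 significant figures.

ω₀ = 1/√(LC) = 1/√(2.21e-05 × 8.3e-07) = 233500 rad/s
f₀ = ω₀/(2π) = 37.2 kHz

37.2 kHz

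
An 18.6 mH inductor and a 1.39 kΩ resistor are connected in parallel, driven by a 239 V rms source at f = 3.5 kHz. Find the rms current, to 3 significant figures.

ω = 2πf = 21990 rad/s
X_L = ωL = 409 Ω
Parallel: admittances add. Y = 1/R + 1/(jωL)
Y = (0.000719 − j0.00244) S
|Y| = 0.00255 S → |Z| = 1/|Y| = 392 Ω, ∠Z = −∠Y = 73.6°
I = V/|Z| = 239/392 = 609 mA

609 mA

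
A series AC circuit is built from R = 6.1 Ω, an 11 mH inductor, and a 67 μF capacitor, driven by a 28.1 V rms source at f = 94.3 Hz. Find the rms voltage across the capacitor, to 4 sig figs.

ω = 2πf = 592.5 rad/s
X_L = ωL = 6.518 Ω
X_C = 1/(ωC) = 25.19 Ω
Net reactance X = X_L − X_C = -18.67 Ω
Z = 6.100 − j18.67 Ω
|Z| = √(6.100² + 18.67²) = 19.64 Ω
I = V/|Z| = 1.430 A
V_C = I·|Z_C| = 1.430 × 25.19 = 36.03 V

36.03 V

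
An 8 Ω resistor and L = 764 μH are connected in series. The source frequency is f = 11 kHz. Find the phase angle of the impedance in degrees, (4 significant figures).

ω = 2πf = 69120 rad/s
X_L = ωL = 52.80 Ω
Z = 8.000 + j52.80 Ω
|Z| = √(8.000² + 52.80²) = 53.41 Ω
∠Z = arctan(52.80/8.000) = 81.38°

81.38°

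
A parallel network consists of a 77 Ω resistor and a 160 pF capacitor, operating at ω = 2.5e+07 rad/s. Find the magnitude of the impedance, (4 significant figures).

X_C = 1/(ωC) = 250.0 Ω
Parallel: admittances add. Y = 1/R + jωC
Y = (0.01299 + j0.004000) S
|Y| = 0.01359 S → |Z| = 1/|Y| = 73.59 Ω, ∠Z = −∠Y = -17.12°

73.59 Ω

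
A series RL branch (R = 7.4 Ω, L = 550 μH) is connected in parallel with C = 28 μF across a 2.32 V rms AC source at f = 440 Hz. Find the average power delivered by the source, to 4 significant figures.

ω = 2πf = 2765 rad/s
X_L = ωL = 1.521 Ω
X_C = 1/(ωC) = 12.92 Ω
Branch 1 (R+jX_L): Z₁ = 7.400 + j1.521 Ω, |Z₁| = 7.555 Ω
Branch 2 (−jX_C): Z₂ = −j12.92 Ω
Parallel: Z = Z₁Z₂/(Z₁+Z₂), |Z| = 7.182 Ω, ∠Z = -21.38°
I = V/|Z| = 323.0 mA
P = VI cos φ = 2.32 × 0.3230 × cos(-21.38°) = 697.9 mW

697.9 mW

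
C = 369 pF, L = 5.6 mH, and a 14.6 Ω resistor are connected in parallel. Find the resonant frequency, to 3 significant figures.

ω₀ = 1/√(LC) = 1/√(0.0056 × 3.69e-10) = 695700 rad/s
f₀ = ω₀/(2π) = 111 kHz

111 kHz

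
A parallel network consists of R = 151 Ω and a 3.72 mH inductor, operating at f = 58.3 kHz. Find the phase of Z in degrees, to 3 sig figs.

6.32°

ω = 2πf = 366300 rad/s
X_L = ωL = 1360 Ω
Parallel: admittances add. Y = 1/R + 1/(jωL)
Y = (0.00662 − j0.000734) S
|Y| = 0.00666 S → |Z| = 1/|Y| = 150 Ω, ∠Z = −∠Y = 6.32°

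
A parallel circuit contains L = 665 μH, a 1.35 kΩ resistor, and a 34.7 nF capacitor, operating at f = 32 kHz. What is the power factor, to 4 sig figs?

ω = 2πf = 201100 rad/s
X_L = ωL = 133.7 Ω
X_C = 1/(ωC) = 143.3 Ω
Parallel: admittances add. Y = 1/R + 1/(jωL) + jωC
Y = (0.0007407 − j0.0005022) S
|Y| = 0.0008950 S → |Z| = 1/|Y| = 1117 Ω, ∠Z = −∠Y = 34.14°
cos φ = cos(34.14°) = 0.8277

0.8277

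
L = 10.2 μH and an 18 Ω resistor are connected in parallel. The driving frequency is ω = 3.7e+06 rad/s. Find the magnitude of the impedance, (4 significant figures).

16.25 Ω

X_L = ωL = 37.74 Ω
Parallel: admittances add. Y = 1/R + 1/(jωL)
Y = (0.05556 − j0.02650) S
|Y| = 0.06155 S → |Z| = 1/|Y| = 16.25 Ω, ∠Z = −∠Y = 25.50°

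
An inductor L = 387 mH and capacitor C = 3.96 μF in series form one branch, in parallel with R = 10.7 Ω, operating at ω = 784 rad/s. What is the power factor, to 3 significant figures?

X_L = ωL = 303 Ω
X_C = 1/(ωC) = 322 Ω
Branch 1: Z₁ = R = 10.7 Ω
Branch 2 (series LC): Z₂ = j(X_L − X_C) = −j18.7 Ω
Parallel: Z = Z₁Z₂/(Z₁+Z₂), |Z| = 9.29 Ω, ∠Z = -29.8°
cos φ = cos(-29.8°) = 0.868

0.868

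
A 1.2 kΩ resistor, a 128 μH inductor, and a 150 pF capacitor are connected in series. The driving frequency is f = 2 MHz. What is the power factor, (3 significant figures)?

ω = 2πf = 1.257e+07 rad/s
X_L = ωL = 1610 Ω
X_C = 1/(ωC) = 531 Ω
Net reactance X = X_L − X_C = 1080 Ω
Z = 1200 + j1080 Ω
|Z| = √(1200² + 1080²) = 1610 Ω
∠Z = arctan(1080/1200) = 41.9°
cos φ = cos(41.9°) = 0.744

0.744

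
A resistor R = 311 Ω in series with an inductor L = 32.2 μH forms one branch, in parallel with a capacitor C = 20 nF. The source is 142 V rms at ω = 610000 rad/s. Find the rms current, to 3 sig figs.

1.76 A

X_L = ωL = 19.6 Ω
X_C = 1/(ωC) = 82.0 Ω
Branch 1 (R+jX_L): Z₁ = 311 + j19.6 Ω, |Z₁| = 312 Ω
Branch 2 (−jX_C): Z₂ = −j82.0 Ω
Parallel: Z = Z₁Z₂/(Z₁+Z₂), |Z| = 80.5 Ω, ∠Z = -75.1°
I = V/|Z| = 142/80.5 = 1.76 A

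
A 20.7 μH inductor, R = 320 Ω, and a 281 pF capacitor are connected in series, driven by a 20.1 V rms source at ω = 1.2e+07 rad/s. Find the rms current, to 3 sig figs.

X_L = ωL = 248 Ω
X_C = 1/(ωC) = 297 Ω
Net reactance X = X_L − X_C = -48.2 Ω
Z = 320 − j48.2 Ω
|Z| = √(320² + 48.2²) = 324 Ω
I = V/|Z| = 20.1/324 = 62.1 mA

62.1 mA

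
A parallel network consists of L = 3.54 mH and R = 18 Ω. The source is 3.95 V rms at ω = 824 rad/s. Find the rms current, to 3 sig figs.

X_L = ωL = 2.92 Ω
Parallel: admittances add. Y = 1/R + 1/(jωL)
Y = (0.0556 − j0.343) S
|Y| = 0.347 S → |Z| = 1/|Y| = 2.88 Ω, ∠Z = −∠Y = 80.8°
I = V/|Z| = 3.95/2.88 = 1.37 A

1.37 A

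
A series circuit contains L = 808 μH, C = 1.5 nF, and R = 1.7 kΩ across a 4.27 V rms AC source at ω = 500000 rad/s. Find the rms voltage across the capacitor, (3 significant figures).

2.94 V

X_L = ωL = 404 Ω
X_C = 1/(ωC) = 1330 Ω
Net reactance X = X_L − X_C = -929 Ω
Z = 1700 − j929 Ω
|Z| = √(1700² + 929²) = 1940 Ω
I = V/|Z| = 2.20 mA
V_C = I·|Z_C| = 0.00220 × 1330 = 2.94 V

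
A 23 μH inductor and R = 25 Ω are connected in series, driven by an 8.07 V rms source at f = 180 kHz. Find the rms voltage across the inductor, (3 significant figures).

ω = 2πf = 1.131e+06 rad/s
X_L = ωL = 26.0 Ω
Z = 25.0 + j26.0 Ω
|Z| = √(25.0² + 26.0²) = 36.1 Ω
I = V/|Z| = 224 mA
V_L = I·|Z_L| = 0.224 × 26.0 = 5.82 V

5.82 V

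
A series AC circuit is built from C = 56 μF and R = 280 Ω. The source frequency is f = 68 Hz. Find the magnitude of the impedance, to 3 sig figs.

ω = 2πf = 427.3 rad/s
X_C = 1/(ωC) = 41.8 Ω
Z = 280 − j41.8 Ω
|Z| = √(280² + 41.8²) = 283 Ω

283 Ω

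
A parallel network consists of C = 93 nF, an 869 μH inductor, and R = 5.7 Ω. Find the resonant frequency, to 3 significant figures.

ω₀ = 1/√(LC) = 1/√(0.000869 × 9.3e-08) = 111200 rad/s
f₀ = ω₀/(2π) = 17.7 kHz

17.7 kHz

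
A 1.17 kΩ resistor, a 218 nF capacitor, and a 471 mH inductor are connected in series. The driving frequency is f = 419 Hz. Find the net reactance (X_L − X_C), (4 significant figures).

ω = 2πf = 2633 rad/s
X_L = ωL = 1240 Ω
X_C = 1/(ωC) = 1742 Ω
X = 1240 − 1742 = -502.4 Ω

-502.4 Ω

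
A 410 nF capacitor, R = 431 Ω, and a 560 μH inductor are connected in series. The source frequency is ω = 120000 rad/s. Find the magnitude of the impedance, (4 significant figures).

433.5 Ω

X_L = ωL = 67.20 Ω
X_C = 1/(ωC) = 20.33 Ω
Net reactance X = X_L − X_C = 46.87 Ω
Z = 431.0 + j46.87 Ω
|Z| = √(431.0² + 46.87²) = 433.5 Ω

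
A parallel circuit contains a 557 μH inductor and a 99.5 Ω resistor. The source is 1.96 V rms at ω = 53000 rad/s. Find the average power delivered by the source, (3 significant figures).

X_L = ωL = 29.5 Ω
Parallel: admittances add. Y = 1/R + 1/(jωL)
Y = (0.0101 − j0.0339) S
|Y| = 0.0353 S → |Z| = 1/|Y| = 28.3 Ω, ∠Z = −∠Y = 73.5°
I = V/|Z| = 69.3 mA
P = VI cos φ = 1.96 × 0.0693 × cos(73.5°) = 38.6 mW

38.6 mW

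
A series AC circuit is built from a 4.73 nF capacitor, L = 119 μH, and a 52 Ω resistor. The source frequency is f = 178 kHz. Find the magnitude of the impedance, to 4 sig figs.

76.38 Ω

ω = 2πf = 1.118e+06 rad/s
X_L = ωL = 133.1 Ω
X_C = 1/(ωC) = 189.0 Ω
Net reactance X = X_L − X_C = -55.94 Ω
Z = 52.00 − j55.94 Ω
|Z| = √(52.00² + 55.94²) = 76.38 Ω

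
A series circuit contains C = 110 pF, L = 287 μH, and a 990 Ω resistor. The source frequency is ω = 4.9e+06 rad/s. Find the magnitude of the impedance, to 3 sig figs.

1090 Ω

X_L = ωL = 1410 Ω
X_C = 1/(ωC) = 1860 Ω
Net reactance X = X_L − X_C = -449 Ω
Z = 990 − j449 Ω
|Z| = √(990² + 449²) = 1090 Ω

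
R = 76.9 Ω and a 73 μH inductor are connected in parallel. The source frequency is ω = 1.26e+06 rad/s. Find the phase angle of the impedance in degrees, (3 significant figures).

X_L = ωL = 92.0 Ω
Parallel: admittances add. Y = 1/R + 1/(jωL)
Y = (0.0130 − j0.0109) S
|Y| = 0.0169 S → |Z| = 1/|Y| = 59.0 Ω, ∠Z = −∠Y = 39.9°

39.9°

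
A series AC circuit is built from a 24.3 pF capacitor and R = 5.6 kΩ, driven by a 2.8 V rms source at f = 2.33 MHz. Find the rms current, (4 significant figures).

ω = 2πf = 1.464e+07 rad/s
X_C = 1/(ωC) = 2811 Ω
Z = 5600 − j2811 Ω
|Z| = √(5600² + 2811²) = 6266 Ω
I = V/|Z| = 2.8/6266 = 446.9 μA

446.9 μA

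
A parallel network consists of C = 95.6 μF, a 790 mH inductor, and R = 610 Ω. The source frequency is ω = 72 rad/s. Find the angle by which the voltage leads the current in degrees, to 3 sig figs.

X_L = ωL = 56.9 Ω
X_C = 1/(ωC) = 145 Ω
Parallel: admittances add. Y = 1/R + 1/(jωL) + jωC
Y = (0.00164 − j0.0107) S
|Y| = 0.0108 S → |Z| = 1/|Y| = 92.4 Ω, ∠Z = −∠Y = 81.3°

81.3°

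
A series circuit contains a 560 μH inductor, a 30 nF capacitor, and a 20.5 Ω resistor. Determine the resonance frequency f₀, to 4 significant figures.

38.83 kHz

ω₀ = 1/√(LC) = 1/√(0.00056 × 3e-08) = 244000 rad/s
f₀ = ω₀/(2π) = 38.83 kHz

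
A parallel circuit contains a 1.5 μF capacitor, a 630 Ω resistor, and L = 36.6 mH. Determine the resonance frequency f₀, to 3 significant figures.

ω₀ = 1/√(LC) = 1/√(0.0366 × 1.5e-06) = 4268 rad/s
f₀ = ω₀/(2π) = 679 Hz

679 Hz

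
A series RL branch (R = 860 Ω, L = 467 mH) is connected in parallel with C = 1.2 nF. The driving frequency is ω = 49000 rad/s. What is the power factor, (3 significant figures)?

X_L = ωL = 22900 Ω
X_C = 1/(ωC) = 17000 Ω
Branch 1 (R+jX_L): Z₁ = 860 + j22900 Ω, |Z₁| = 22900 Ω
Branch 2 (−jX_C): Z₂ = −j17000 Ω
Parallel: Z = Z₁Z₂/(Z₁+Z₂), |Z| = 65600 Ω, ∠Z = -83.8°
cos φ = cos(-83.8°) = 0.108

0.108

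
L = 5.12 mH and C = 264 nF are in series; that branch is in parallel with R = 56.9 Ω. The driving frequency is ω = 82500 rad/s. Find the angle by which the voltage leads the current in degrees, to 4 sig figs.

8.594°

X_L = ωL = 422.4 Ω
X_C = 1/(ωC) = 45.91 Ω
Branch 1: Z₁ = R = 56.90 Ω
Branch 2 (series LC): Z₂ = j(X_L − X_C) = j376.5 Ω
Parallel: Z = Z₁Z₂/(Z₁+Z₂), |Z| = 56.26 Ω, ∠Z = 8.594°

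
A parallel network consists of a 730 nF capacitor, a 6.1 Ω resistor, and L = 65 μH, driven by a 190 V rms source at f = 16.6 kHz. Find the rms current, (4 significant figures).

33.97 A

ω = 2πf = 104300 rad/s
X_L = ωL = 6.780 Ω
X_C = 1/(ωC) = 13.13 Ω
Parallel: admittances add. Y = 1/R + 1/(jωL) + jωC
Y = (0.1639 − j0.07136) S
|Y| = 0.1788 S → |Z| = 1/|Y| = 5.593 Ω, ∠Z = −∠Y = 23.52°
I = V/|Z| = 190/5.593 = 33.97 A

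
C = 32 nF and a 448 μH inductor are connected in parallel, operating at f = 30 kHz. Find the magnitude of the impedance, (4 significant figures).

ω = 2πf = 188500 rad/s
X_L = ωL = 84.45 Ω
X_C = 1/(ωC) = 165.8 Ω
Parallel: admittances add. Y = 1/(jωL) + jωC
Y = (0 − j0.005810) S
|Y| = 0.005810 S → |Z| = 1/|Y| = 172.1 Ω, ∠Z = −∠Y = 90.00°

172.1 Ω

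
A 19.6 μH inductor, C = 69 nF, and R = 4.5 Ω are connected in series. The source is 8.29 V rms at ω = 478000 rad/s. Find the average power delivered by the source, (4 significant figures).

673.5 mW

X_L = ωL = 9.369 Ω
X_C = 1/(ωC) = 30.32 Ω
Net reactance X = X_L − X_C = -20.95 Ω
Z = 4.500 − j20.95 Ω
|Z| = √(4.500² + 20.95²) = 21.43 Ω
∠Z = arctan(-20.95/4.500) = -77.88°
I = V/|Z| = 386.9 mA
P = VI cos φ = 8.29 × 0.3869 × cos(-77.88°) = 673.5 mW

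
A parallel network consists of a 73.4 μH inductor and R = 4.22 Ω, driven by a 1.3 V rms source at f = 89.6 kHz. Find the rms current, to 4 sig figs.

309.7 mA

ω = 2πf = 563000 rad/s
X_L = ωL = 41.32 Ω
Parallel: admittances add. Y = 1/R + 1/(jωL)
Y = (0.2370 − j0.02420) S
|Y| = 0.2382 S → |Z| = 1/|Y| = 4.198 Ω, ∠Z = −∠Y = 5.831°
I = V/|Z| = 1.3/4.198 = 309.7 mA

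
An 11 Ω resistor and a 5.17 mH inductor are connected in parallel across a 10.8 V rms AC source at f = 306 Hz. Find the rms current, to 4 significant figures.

ω = 2πf = 1923 rad/s
X_L = ωL = 9.940 Ω
Parallel: admittances add. Y = 1/R + 1/(jωL)
Y = (0.09091 − j0.1006) S
|Y| = 0.1356 S → |Z| = 1/|Y| = 7.375 Ω, ∠Z = −∠Y = 47.90°
I = V/|Z| = 10.8/7.375 = 1.464 A

1.464 A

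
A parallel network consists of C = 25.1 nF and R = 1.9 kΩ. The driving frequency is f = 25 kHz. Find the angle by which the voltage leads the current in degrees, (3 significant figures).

-82.4°

ω = 2πf = 157100 rad/s
X_C = 1/(ωC) = 254 Ω
Parallel: admittances add. Y = 1/R + jωC
Y = (0.000526 + j0.00394) S
|Y| = 0.00398 S → |Z| = 1/|Y| = 251 Ω, ∠Z = −∠Y = -82.4°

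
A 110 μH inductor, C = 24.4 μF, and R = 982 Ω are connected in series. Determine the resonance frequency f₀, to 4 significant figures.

ω₀ = 1/√(LC) = 1/√(0.00011 × 2.44e-05) = 19300 rad/s
f₀ = ω₀/(2π) = 3.072 kHz

3.072 kHz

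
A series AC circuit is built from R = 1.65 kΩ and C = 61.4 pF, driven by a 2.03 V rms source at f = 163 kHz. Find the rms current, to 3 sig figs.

127 μA

ω = 2πf = 1.024e+06 rad/s
X_C = 1/(ωC) = 15900 Ω
Z = 1650 − j15900 Ω
|Z| = √(1650² + 15900²) = 16000 Ω
I = V/|Z| = 2.03/16000 = 127 μA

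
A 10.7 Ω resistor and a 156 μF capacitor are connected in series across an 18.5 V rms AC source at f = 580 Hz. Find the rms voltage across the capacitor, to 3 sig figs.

3.00 V

ω = 2πf = 3644 rad/s
X_C = 1/(ωC) = 1.76 Ω
Z = 10.7 − j1.76 Ω
|Z| = √(10.7² + 1.76²) = 10.8 Ω
I = V/|Z| = 1.71 A
V_C = I·|Z_C| = 1.71 × 1.76 = 3.00 V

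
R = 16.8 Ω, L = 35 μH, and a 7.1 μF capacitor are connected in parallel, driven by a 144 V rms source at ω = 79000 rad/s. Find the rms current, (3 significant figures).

X_L = ωL = 2.76 Ω
X_C = 1/(ωC) = 1.78 Ω
Parallel: admittances add. Y = 1/R + 1/(jωL) + jωC
Y = (0.0595 + j0.199) S
|Y| = 0.208 S → |Z| = 1/|Y| = 4.81 Ω, ∠Z = −∠Y = -73.4°
I = V/|Z| = 144/4.81 = 29.9 A

29.9 A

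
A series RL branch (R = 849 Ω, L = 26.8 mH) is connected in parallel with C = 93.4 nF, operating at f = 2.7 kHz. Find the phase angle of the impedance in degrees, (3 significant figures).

-50.1°

ω = 2πf = 16960 rad/s
X_L = ωL = 455 Ω
X_C = 1/(ωC) = 631 Ω
Branch 1 (R+jX_L): Z₁ = 849 + j455 Ω, |Z₁| = 963 Ω
Branch 2 (−jX_C): Z₂ = −j631 Ω
Parallel: Z = Z₁Z₂/(Z₁+Z₂), |Z| = 701 Ω, ∠Z = -50.1°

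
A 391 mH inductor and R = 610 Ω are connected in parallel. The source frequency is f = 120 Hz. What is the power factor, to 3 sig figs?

ω = 2πf = 754.0 rad/s
X_L = ωL = 295 Ω
Parallel: admittances add. Y = 1/R + 1/(jωL)
Y = (0.00164 − j0.00339) S
|Y| = 0.00377 S → |Z| = 1/|Y| = 265 Ω, ∠Z = −∠Y = 64.2°
cos φ = cos(64.2°) = 0.435

0.435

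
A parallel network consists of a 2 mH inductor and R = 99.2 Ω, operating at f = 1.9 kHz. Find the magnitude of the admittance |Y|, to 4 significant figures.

ω = 2πf = 11940 rad/s
X_L = ωL = 23.88 Ω
Parallel: admittances add. Y = 1/R + 1/(jωL)
Y = (0.01008 − j0.04188) S
|Y| = 0.04308 S → |Z| = 1/|Y| = 23.21 Ω, ∠Z = −∠Y = 76.47°

43.08 mS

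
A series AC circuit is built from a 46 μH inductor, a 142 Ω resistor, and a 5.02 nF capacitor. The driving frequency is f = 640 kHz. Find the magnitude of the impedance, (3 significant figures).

196 Ω

ω = 2πf = 4.021e+06 rad/s
X_L = ωL = 185 Ω
X_C = 1/(ωC) = 49.5 Ω
Net reactance X = X_L − X_C = 135 Ω
Z = 142 + j135 Ω
|Z| = √(142² + 135²) = 196 Ω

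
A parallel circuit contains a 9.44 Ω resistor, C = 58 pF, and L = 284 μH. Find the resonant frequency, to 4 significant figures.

ω₀ = 1/√(LC) = 1/√(0.000284 × 5.8e-11) = 7.792e+06 rad/s
f₀ = ω₀/(2π) = 1.240 MHz

1.240 MHz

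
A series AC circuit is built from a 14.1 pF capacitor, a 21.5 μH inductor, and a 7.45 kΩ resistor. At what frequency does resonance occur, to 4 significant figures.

ω₀ = 1/√(LC) = 1/√(2.15e-05 × 1.41e-11) = 5.743e+07 rad/s
f₀ = ω₀/(2π) = 9.141 MHz

9.141 MHz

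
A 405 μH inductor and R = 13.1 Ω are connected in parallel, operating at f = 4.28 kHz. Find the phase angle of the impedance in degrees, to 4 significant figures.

ω = 2πf = 26890 rad/s
X_L = ωL = 10.89 Ω
Parallel: admittances add. Y = 1/R + 1/(jωL)
Y = (0.07634 − j0.09182) S
|Y| = 0.1194 S → |Z| = 1/|Y| = 8.375 Ω, ∠Z = −∠Y = 50.26°

50.26°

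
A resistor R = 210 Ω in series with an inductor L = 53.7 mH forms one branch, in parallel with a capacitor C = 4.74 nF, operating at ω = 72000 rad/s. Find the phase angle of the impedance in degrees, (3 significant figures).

X_L = ωL = 3870 Ω
X_C = 1/(ωC) = 2930 Ω
Branch 1 (R+jX_L): Z₁ = 210 + j3870 Ω, |Z₁| = 3870 Ω
Branch 2 (−jX_C): Z₂ = −j2930 Ω
Parallel: Z = Z₁Z₂/(Z₁+Z₂), |Z| = 11800 Ω, ∠Z = -80.5°

-80.5°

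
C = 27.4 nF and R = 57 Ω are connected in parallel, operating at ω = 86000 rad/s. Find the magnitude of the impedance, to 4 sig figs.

56.49 Ω

X_C = 1/(ωC) = 424.4 Ω
Parallel: admittances add. Y = 1/R + jωC
Y = (0.01754 + j0.002356) S
|Y| = 0.01770 S → |Z| = 1/|Y| = 56.49 Ω, ∠Z = −∠Y = -7.650°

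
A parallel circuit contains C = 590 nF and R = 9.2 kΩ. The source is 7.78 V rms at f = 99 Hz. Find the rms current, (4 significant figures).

2.978 mA

ω = 2πf = 622.0 rad/s
X_C = 1/(ωC) = 2725 Ω
Parallel: admittances add. Y = 1/R + jωC
Y = (0.0001087 + j0.0003670) S
|Y| = 0.0003828 S → |Z| = 1/|Y| = 2613 Ω, ∠Z = −∠Y = -73.50°
I = V/|Z| = 7.78/2613 = 2.978 mA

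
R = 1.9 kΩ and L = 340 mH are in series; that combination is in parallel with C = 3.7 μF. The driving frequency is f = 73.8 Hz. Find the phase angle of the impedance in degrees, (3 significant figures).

ω = 2πf = 463.7 rad/s
X_L = ωL = 158 Ω
X_C = 1/(ωC) = 583 Ω
Branch 1 (R+jX_L): Z₁ = 1900 + j158 Ω, |Z₁| = 1910 Ω
Branch 2 (−jX_C): Z₂ = −j583 Ω
Parallel: Z = Z₁Z₂/(Z₁+Z₂), |Z| = 571 Ω, ∠Z = -72.6°

-72.6°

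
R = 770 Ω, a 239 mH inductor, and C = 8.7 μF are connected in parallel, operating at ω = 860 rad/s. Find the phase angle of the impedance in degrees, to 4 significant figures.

X_L = ωL = 205.5 Ω
X_C = 1/(ωC) = 133.7 Ω
Parallel: admittances add. Y = 1/R + 1/(jωL) + jωC
Y = (0.001299 + j0.002617) S
|Y| = 0.002921 S → |Z| = 1/|Y| = 342.3 Ω, ∠Z = −∠Y = -63.60°

-63.60°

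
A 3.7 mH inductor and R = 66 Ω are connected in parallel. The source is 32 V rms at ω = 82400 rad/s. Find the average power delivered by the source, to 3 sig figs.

X_L = ωL = 305 Ω
Parallel: admittances add. Y = 1/R + 1/(jωL)
Y = (0.0152 − j0.00328) S
|Y| = 0.0155 S → |Z| = 1/|Y| = 64.5 Ω, ∠Z = −∠Y = 12.2°
I = V/|Z| = 496 mA
P = VI cos φ = 32 × 0.496 × cos(12.2°) = 15.5 W

15.5 W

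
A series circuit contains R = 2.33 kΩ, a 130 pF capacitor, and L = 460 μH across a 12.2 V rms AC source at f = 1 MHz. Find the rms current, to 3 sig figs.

4.26 mA

ω = 2πf = 6.283e+06 rad/s
X_L = ωL = 2890 Ω
X_C = 1/(ωC) = 1220 Ω
Net reactance X = X_L − X_C = 1670 Ω
Z = 2330 + j1670 Ω
|Z| = √(2330² + 1670²) = 2860 Ω
I = V/|Z| = 12.2/2860 = 4.26 mA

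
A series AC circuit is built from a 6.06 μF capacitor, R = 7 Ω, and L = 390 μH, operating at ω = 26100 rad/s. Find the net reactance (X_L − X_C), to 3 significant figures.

X_L = ωL = 10.2 Ω
X_C = 1/(ωC) = 6.32 Ω
X = 10.2 − 6.32 = 3.86 Ω

3.86 Ω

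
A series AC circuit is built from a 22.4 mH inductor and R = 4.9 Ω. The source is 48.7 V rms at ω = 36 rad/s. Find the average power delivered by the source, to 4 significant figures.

471.3 W

X_L = ωL = 0.8064 Ω
Z = 4.900 + j0.8064 Ω
|Z| = √(4.900² + 0.8064²) = 4.966 Ω
∠Z = arctan(0.8064/4.900) = 9.345°
I = V/|Z| = 9.807 A
P = VI cos φ = 48.7 × 9.807 × cos(9.345°) = 471.3 W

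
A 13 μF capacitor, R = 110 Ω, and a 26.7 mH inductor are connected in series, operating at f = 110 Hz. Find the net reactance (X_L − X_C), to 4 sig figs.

-92.84 Ω

ω = 2πf = 691.2 rad/s
X_L = ωL = 18.45 Ω
X_C = 1/(ωC) = 111.3 Ω
X = 18.45 − 111.3 = -92.84 Ω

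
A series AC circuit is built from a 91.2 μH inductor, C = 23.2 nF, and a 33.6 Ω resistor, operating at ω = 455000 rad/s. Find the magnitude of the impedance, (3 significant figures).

X_L = ωL = 41.5 Ω
X_C = 1/(ωC) = 94.7 Ω
Net reactance X = X_L − X_C = -53.2 Ω
Z = 33.6 − j53.2 Ω
|Z| = √(33.6² + 53.2²) = 63.0 Ω

63.0 Ω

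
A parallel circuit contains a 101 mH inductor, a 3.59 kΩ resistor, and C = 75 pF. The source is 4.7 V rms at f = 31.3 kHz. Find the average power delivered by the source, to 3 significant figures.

6.15 mW

ω = 2πf = 196700 rad/s
X_L = ωL = 19900 Ω
X_C = 1/(ωC) = 67800 Ω
Parallel: admittances add. Y = 1/R + 1/(jωL) + jωC
Y = (0.000279 − j3.56e-05) S
|Y| = 0.000281 S → |Z| = 1/|Y| = 3560 Ω, ∠Z = −∠Y = 7.28°
I = V/|Z| = 1.32 mA
P = VI cos φ = 4.7 × 0.00132 × cos(7.28°) = 6.15 mW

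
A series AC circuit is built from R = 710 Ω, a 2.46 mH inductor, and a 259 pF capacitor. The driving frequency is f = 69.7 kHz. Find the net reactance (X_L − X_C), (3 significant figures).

ω = 2πf = 437900 rad/s
X_L = ωL = 1080 Ω
X_C = 1/(ωC) = 8820 Ω
X = 1080 − 8820 = -7740 Ω

-7740 Ω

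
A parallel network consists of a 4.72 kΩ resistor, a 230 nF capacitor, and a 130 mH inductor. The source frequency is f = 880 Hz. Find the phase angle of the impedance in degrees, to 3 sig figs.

ω = 2πf = 5529 rad/s
X_L = ωL = 719 Ω
X_C = 1/(ωC) = 786 Ω
Parallel: admittances add. Y = 1/R + 1/(jωL) + jωC
Y = (0.000212 − j0.000119) S
|Y| = 0.000243 S → |Z| = 1/|Y| = 4110 Ω, ∠Z = −∠Y = 29.4°

29.4°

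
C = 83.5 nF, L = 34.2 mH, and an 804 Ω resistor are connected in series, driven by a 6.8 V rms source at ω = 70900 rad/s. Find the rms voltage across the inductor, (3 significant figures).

X_L = ωL = 2420 Ω
X_C = 1/(ωC) = 169 Ω
Net reactance X = X_L − X_C = 2260 Ω
Z = 804 + j2260 Ω
|Z| = √(804² + 2260²) = 2390 Ω
I = V/|Z| = 2.84 mA
V_L = I·|Z_L| = 0.00284 × 2420 = 6.88 V

6.88 V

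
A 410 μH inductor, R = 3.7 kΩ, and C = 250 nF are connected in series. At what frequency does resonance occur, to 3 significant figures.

15.7 kHz

ω₀ = 1/√(LC) = 1/√(0.00041 × 2.5e-07) = 98770 rad/s
f₀ = ω₀/(2π) = 15.7 kHz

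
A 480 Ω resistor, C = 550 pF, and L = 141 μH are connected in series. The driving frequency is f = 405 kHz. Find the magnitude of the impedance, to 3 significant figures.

597 Ω

ω = 2πf = 2.545e+06 rad/s
X_L = ωL = 359 Ω
X_C = 1/(ωC) = 715 Ω
Net reactance X = X_L − X_C = -356 Ω
Z = 480 − j356 Ω
|Z| = √(480² + 356²) = 597 Ω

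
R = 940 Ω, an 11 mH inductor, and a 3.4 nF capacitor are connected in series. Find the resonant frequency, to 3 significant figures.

ω₀ = 1/√(LC) = 1/√(0.011 × 3.4e-09) = 163500 rad/s
f₀ = ω₀/(2π) = 26.0 kHz

26.0 kHz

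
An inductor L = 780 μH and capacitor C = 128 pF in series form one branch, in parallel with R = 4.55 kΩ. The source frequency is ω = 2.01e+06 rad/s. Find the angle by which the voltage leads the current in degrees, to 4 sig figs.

X_L = ωL = 1568 Ω
X_C = 1/(ωC) = 3887 Ω
Branch 1: Z₁ = R = 4550 Ω
Branch 2 (series LC): Z₂ = j(X_L − X_C) = −j2319 Ω
Parallel: Z = Z₁Z₂/(Z₁+Z₂), |Z| = 2066 Ω, ∠Z = -62.99°

-62.99°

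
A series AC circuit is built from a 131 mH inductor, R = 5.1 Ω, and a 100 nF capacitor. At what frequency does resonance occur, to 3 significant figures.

ω₀ = 1/√(LC) = 1/√(0.131 × 1e-07) = 8737 rad/s
f₀ = ω₀/(2π) = 1.39 kHz

1.39 kHz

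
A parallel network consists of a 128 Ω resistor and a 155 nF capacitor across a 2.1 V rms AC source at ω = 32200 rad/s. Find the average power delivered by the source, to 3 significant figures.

X_C = 1/(ωC) = 200 Ω
Parallel: admittances add. Y = 1/R + jωC
Y = (0.00781 + j0.00499) S
|Y| = 0.00927 S → |Z| = 1/|Y| = 108 Ω, ∠Z = −∠Y = -32.6°
I = V/|Z| = 19.5 mA
P = VI cos φ = 2.1 × 0.0195 × cos(-32.6°) = 34.5 mW

34.5 mW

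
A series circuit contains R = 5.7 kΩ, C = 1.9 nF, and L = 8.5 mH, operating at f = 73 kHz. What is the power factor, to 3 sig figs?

0.901

ω = 2πf = 458700 rad/s
X_L = ωL = 3900 Ω
X_C = 1/(ωC) = 1150 Ω
Net reactance X = X_L − X_C = 2750 Ω
Z = 5700 + j2750 Ω
|Z| = √(5700² + 2750²) = 6330 Ω
∠Z = arctan(2750/5700) = 25.8°
cos φ = cos(25.8°) = 0.901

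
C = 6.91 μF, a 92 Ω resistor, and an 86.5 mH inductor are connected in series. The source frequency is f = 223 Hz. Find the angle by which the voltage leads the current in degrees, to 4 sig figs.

ω = 2πf = 1401 rad/s
X_L = ωL = 121.2 Ω
X_C = 1/(ωC) = 103.3 Ω
Net reactance X = X_L − X_C = 17.91 Ω
Z = 92.00 + j17.91 Ω
|Z| = √(92.00² + 17.91²) = 93.73 Ω
∠Z = arctan(17.91/92.00) = 11.02°

11.02°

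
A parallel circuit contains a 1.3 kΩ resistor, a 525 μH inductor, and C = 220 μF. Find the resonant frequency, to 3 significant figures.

ω₀ = 1/√(LC) = 1/√(0.000525 × 0.00022) = 2942 rad/s
f₀ = ω₀/(2π) = 468 Hz

468 Hz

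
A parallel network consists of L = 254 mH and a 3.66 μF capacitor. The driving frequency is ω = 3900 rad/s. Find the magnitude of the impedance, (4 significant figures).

X_L = ωL = 990.6 Ω
X_C = 1/(ωC) = 70.06 Ω
Parallel: admittances add. Y = 1/(jωL) + jωC
Y = (0 + j0.01326) S
|Y| = 0.01326 S → |Z| = 1/|Y| = 75.39 Ω, ∠Z = −∠Y = -90.00°

75.39 Ω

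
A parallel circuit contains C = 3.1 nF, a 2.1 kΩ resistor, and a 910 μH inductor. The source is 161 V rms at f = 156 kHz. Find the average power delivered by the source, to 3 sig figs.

12.3 W

ω = 2πf = 980200 rad/s
X_L = ωL = 892 Ω
X_C = 1/(ωC) = 329 Ω
Parallel: admittances add. Y = 1/R + 1/(jωL) + jωC
Y = (0.000476 + j0.00192) S
|Y| = 0.00198 S → |Z| = 1/|Y| = 506 Ω, ∠Z = −∠Y = -76.1°
I = V/|Z| = 318 mA
P = VI cos φ = 161 × 0.318 × cos(-76.1°) = 12.3 W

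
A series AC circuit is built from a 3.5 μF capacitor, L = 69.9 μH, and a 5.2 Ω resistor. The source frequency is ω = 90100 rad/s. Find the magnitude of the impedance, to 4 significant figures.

6.068 Ω

X_L = ωL = 6.298 Ω
X_C = 1/(ωC) = 3.171 Ω
Net reactance X = X_L − X_C = 3.127 Ω
Z = 5.200 + j3.127 Ω
|Z| = √(5.200² + 3.127²) = 6.068 Ω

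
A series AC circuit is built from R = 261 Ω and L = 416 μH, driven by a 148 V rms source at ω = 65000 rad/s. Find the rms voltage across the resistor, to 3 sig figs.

147 V

X_L = ωL = 27.0 Ω
Z = 261 + j27.0 Ω
|Z| = √(261² + 27.0²) = 262 Ω
I = V/|Z| = 564 mA
V_R = I·|Z_R| = 0.564 × 261 = 147 V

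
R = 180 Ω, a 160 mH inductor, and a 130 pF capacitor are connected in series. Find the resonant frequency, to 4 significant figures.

ω₀ = 1/√(LC) = 1/√(0.16 × 1.3e-10) = 219300 rad/s
f₀ = ω₀/(2π) = 34.90 kHz

34.90 kHz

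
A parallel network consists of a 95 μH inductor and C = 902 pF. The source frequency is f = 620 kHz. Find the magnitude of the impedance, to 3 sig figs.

ω = 2πf = 3.896e+06 rad/s
X_L = ωL = 370 Ω
X_C = 1/(ωC) = 285 Ω
Parallel: admittances add. Y = 1/(jωL) + jωC
Y = (0 + j0.000812) S
|Y| = 0.000812 S → |Z| = 1/|Y| = 1230 Ω, ∠Z = −∠Y = -90.0°

1230 Ω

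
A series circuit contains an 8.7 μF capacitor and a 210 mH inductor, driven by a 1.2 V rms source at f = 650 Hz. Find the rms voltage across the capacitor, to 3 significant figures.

ω = 2πf = 4084 rad/s
X_L = ωL = 858 Ω
X_C = 1/(ωC) = 28.1 Ω
Net reactance X = X_L − X_C = 830 Ω
Z = j830 Ω
|Z| = √(0² + 830²) = 830 Ω
I = V/|Z| = 1.45 mA
V_C = I·|Z_C| = 0.00145 × 28.1 = 0.0407 V

0.0407 V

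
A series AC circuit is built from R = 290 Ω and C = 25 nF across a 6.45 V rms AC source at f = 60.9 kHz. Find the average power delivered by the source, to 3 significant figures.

127 mW

ω = 2πf = 382600 rad/s
X_C = 1/(ωC) = 105 Ω
Z = 290 − j105 Ω
|Z| = √(290² + 105²) = 308 Ω
∠Z = arctan(-105/290) = -19.8°
I = V/|Z| = 20.9 mA
P = VI cos φ = 6.45 × 0.0209 × cos(-19.8°) = 127 mW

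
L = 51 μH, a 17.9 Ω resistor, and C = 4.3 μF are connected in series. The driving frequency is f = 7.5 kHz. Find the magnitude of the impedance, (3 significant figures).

ω = 2πf = 47120 rad/s
X_L = ωL = 2.40 Ω
X_C = 1/(ωC) = 4.94 Ω
Net reactance X = X_L − X_C = -2.53 Ω
Z = 17.9 − j2.53 Ω
|Z| = √(17.9² + 2.53²) = 18.1 Ω

18.1 Ω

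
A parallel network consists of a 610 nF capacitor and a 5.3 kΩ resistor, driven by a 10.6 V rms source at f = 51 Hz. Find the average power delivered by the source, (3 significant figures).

21.2 mW

ω = 2πf = 320.4 rad/s
X_C = 1/(ωC) = 5120 Ω
Parallel: admittances add. Y = 1/R + jωC
Y = (0.000189 + j0.000195) S
|Y| = 0.000272 S → |Z| = 1/|Y| = 3680 Ω, ∠Z = −∠Y = -46.0°
I = V/|Z| = 2.88 mA
P = VI cos φ = 10.6 × 0.00288 × cos(-46.0°) = 21.2 mW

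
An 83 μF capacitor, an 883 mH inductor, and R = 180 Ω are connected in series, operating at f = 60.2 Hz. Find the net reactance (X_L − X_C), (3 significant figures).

302 Ω

ω = 2πf = 378.2 rad/s
X_L = ωL = 334 Ω
X_C = 1/(ωC) = 31.9 Ω
X = 334 − 31.9 = 302 Ω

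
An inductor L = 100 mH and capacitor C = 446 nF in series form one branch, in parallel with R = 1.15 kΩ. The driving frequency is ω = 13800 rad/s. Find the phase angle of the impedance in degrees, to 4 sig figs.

43.37°

X_L = ωL = 1380 Ω
X_C = 1/(ωC) = 162.5 Ω
Branch 1: Z₁ = R = 1150 Ω
Branch 2 (series LC): Z₂ = j(X_L − X_C) = j1218 Ω
Parallel: Z = Z₁Z₂/(Z₁+Z₂), |Z| = 836.0 Ω, ∠Z = 43.37°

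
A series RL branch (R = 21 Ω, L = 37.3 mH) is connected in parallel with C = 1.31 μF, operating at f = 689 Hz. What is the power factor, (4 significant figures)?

0.8840

ω = 2πf = 4329 rad/s
X_L = ωL = 161.5 Ω
X_C = 1/(ωC) = 176.3 Ω
Branch 1 (R+jX_L): Z₁ = 21.00 + j161.5 Ω, |Z₁| = 162.8 Ω
Branch 2 (−jX_C): Z₂ = −j176.3 Ω
Parallel: Z = Z₁Z₂/(Z₁+Z₂), |Z| = 1116 Ω, ∠Z = 27.87°
cos φ = cos(27.87°) = 0.8840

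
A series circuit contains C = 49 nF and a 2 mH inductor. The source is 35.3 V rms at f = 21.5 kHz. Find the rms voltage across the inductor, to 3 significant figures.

ω = 2πf = 135100 rad/s
X_L = ωL = 270 Ω
X_C = 1/(ωC) = 151 Ω
Net reactance X = X_L − X_C = 119 Ω
Z = j119 Ω
|Z| = √(0² + 119²) = 119 Ω
I = V/|Z| = 296 mA
V_L = I·|Z_L| = 0.296 × 270 = 80.1 V

80.1 V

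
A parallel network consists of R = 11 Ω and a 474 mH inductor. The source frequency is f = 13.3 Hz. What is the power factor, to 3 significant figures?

0.964

ω = 2πf = 83.57 rad/s
X_L = ωL = 39.6 Ω
Parallel: admittances add. Y = 1/R + 1/(jωL)
Y = (0.0909 − j0.0252) S
|Y| = 0.0943 S → |Z| = 1/|Y| = 10.6 Ω, ∠Z = −∠Y = 15.5°
cos φ = cos(15.5°) = 0.964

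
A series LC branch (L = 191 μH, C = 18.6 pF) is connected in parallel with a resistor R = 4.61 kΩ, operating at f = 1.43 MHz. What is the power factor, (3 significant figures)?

ω = 2πf = 8.985e+06 rad/s
X_L = ωL = 1720 Ω
X_C = 1/(ωC) = 5980 Ω
Branch 1: Z₁ = R = 4610 Ω
Branch 2 (series LC): Z₂ = j(X_L − X_C) = −j4270 Ω
Parallel: Z = Z₁Z₂/(Z₁+Z₂), |Z| = 3130 Ω, ∠Z = -47.2°
cos φ = cos(-47.2°) = 0.679

0.679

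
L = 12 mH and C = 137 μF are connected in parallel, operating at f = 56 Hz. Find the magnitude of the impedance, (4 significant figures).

ω = 2πf = 351.9 rad/s
X_L = ωL = 4.222 Ω
X_C = 1/(ωC) = 20.74 Ω
Parallel: admittances add. Y = 1/(jωL) + jωC
Y = (0 − j0.1886) S
|Y| = 0.1886 S → |Z| = 1/|Y| = 5.301 Ω, ∠Z = −∠Y = 90.00°

5.301 Ω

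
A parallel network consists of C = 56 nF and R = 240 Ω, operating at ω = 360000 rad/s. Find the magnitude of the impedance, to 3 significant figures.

X_C = 1/(ωC) = 49.6 Ω
Parallel: admittances add. Y = 1/R + jωC
Y = (0.00417 + j0.0202) S
|Y| = 0.0206 S → |Z| = 1/|Y| = 48.6 Ω, ∠Z = −∠Y = -78.3°

48.6 Ω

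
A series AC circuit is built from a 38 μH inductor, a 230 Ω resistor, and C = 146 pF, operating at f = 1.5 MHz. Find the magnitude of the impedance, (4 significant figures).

434.5 Ω

ω = 2πf = 9.425e+06 rad/s
X_L = ωL = 358.1 Ω
X_C = 1/(ωC) = 726.7 Ω
Net reactance X = X_L − X_C = -368.6 Ω
Z = 230.0 − j368.6 Ω
|Z| = √(230.0² + 368.6²) = 434.5 Ω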